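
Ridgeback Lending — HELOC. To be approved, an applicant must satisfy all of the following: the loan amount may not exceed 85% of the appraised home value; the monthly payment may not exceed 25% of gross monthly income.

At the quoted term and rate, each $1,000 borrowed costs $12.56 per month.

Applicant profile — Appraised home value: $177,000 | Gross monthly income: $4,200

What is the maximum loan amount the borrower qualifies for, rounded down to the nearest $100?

$83,500

Payment cap: 25% × $4,200 = $1,050/month.
At $12.56 per $1,000, that supports 1,050/12.56 × 1,000 ≈ $83,598 → $83,500.
LTV cap: 85% × $177,000 = $150,450 → $150,400.
Binding constraint: payment-to-income.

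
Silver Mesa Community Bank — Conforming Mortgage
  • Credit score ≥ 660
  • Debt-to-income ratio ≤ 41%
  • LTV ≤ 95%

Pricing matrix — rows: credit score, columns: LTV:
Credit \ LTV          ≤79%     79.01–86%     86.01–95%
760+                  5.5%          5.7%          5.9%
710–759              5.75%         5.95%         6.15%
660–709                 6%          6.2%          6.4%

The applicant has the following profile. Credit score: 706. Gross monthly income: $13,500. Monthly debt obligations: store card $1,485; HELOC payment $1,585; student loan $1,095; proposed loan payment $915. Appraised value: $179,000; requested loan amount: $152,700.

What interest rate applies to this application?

6.2%

Credit score 706 ≥ 660; Total monthly debts = (1,485 + 1,585 + 1,095 + 915) = 5,080. DTI: 5,080 ÷ 13,500 = 37.6%, within the 41% cap
LTV: 152,700 ÷ 179,000 = 85.3%, within 95% cap
Score 706 is in the 660–709 band; LTV 85.3% is in the 79.01–86% band → 6.2%.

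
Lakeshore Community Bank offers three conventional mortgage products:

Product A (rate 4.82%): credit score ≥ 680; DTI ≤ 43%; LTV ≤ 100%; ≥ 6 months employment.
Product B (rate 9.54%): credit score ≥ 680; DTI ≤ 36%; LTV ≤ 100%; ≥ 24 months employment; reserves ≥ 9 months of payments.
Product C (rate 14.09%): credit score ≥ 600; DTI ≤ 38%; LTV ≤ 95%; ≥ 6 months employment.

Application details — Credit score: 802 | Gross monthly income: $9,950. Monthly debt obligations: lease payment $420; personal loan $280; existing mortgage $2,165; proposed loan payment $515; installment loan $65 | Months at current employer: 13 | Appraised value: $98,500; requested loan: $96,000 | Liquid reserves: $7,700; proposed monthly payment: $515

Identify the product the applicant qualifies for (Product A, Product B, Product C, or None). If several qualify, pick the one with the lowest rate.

Product A

Total debts = (420 + 280 + 2,165 + 515 + 65) = 3,445; DTI = 3,445/9,950 = 34.6%.
LTV = 96,000/98,500 = 97.5%.
Reserves = 7,700/515 = 15.0 months.
Product A: score 802 ≥ 680; DTI 34.6% ≤ 43%; LTV 97.5% ≤ 100%; employment 13 ≥ 6 mo → qualifies.
Product B: score 802 ≥ 680; DTI 34.6% ≤ 36%; LTV 97.5% ≤ 100%; employment 13 < 24 mo; reserves 15.0 ≥ 9 mo → does not qualify.
Product C: score 802 ≥ 600; DTI 34.6% ≤ 38%; LTV 97.5% > 95%; employment 13 ≥ 6 mo → does not qualify.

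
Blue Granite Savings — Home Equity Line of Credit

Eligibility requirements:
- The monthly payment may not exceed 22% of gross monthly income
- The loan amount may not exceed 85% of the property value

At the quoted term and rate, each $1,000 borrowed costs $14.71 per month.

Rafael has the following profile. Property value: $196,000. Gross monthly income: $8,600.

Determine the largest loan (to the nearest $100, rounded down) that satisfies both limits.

Payment cap: 22% × $8,600 = $1,892/month.
At $14.71 per $1,000, that supports 1,892/14.71 × 1,000 ≈ $128,619 → $128,600.
LTV cap: 85% × $196,000 = $166,600 → $166,600.
Binding constraint: payment-to-income.

$128,600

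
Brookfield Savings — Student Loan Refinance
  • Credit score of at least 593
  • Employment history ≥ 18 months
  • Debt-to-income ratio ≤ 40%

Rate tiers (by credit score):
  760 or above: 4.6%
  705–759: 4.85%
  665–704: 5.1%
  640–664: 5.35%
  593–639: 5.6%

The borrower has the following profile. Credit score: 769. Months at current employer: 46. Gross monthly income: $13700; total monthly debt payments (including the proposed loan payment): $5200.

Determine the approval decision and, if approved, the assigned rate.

Approved at 4.6%

Credit score 769 ≥ 593 (meets minimum)
Employment 46 ≥ 18 months
DTI = 5,200/13,700 = 38% ≤ 40%
All requirements met. Score 769 falls in the 760 or above tier → 4.6%.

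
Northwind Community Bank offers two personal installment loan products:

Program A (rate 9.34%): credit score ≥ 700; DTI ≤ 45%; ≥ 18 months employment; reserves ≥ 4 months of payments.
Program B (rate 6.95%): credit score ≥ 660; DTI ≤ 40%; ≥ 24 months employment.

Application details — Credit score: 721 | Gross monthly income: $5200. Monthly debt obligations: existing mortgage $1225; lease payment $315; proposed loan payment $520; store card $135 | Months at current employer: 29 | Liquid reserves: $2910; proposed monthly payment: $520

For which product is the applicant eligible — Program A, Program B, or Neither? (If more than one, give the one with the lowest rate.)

Total debts = (1,225 + 315 + 520 + 135) = 2,195; DTI = 2,195/5,200 = 42.2%.
Reserves = 2,910/520 = 5.6 months.
Program A: score 721 ≥ 700; DTI 42.2% ≤ 45%; employment 29 ≥ 18 mo; reserves 5.6 ≥ 4 mo → qualifies.
Program B: score 721 ≥ 660; DTI 42.2% > 40%; employment 29 ≥ 24 mo → does not qualify.

Program A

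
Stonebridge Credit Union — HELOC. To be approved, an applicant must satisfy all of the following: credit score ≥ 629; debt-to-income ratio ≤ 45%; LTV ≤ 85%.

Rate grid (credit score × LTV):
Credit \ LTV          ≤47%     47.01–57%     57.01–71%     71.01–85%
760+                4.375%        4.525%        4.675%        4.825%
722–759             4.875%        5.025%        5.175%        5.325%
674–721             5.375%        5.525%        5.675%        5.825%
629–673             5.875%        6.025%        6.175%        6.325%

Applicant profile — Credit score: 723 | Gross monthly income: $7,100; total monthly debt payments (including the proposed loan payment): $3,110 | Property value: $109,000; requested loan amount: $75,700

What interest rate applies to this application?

Credit score 723 ≥ 629; DTI = 3,110/7,100 = 43.8% ≤ 45%
LTV = 75,700/109,000 = 69.4% ≤ 85%
Row: 723 falls in 722–759. Column: 69.4% falls in 57.01–71%. Rate = 5.175%.

5.175%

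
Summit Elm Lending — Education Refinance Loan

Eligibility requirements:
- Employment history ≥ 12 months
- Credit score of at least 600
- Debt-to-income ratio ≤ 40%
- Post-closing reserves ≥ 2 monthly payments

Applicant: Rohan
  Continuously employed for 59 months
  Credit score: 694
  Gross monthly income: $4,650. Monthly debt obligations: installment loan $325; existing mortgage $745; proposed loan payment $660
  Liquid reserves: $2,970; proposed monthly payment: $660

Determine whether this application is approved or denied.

Approved

Employment 59 ≥ 12 months
Credit score 694 ≥ 600 (meets)
Total monthly debts = (325 + 745 + 660) = 1,730. Debt-to-income = 1,730/4,650 = 37.2% — meets 40% limit
Liquid reserves cover 2,970/660 = 4.5 months — ≥ 2 required
All criteria satisfied.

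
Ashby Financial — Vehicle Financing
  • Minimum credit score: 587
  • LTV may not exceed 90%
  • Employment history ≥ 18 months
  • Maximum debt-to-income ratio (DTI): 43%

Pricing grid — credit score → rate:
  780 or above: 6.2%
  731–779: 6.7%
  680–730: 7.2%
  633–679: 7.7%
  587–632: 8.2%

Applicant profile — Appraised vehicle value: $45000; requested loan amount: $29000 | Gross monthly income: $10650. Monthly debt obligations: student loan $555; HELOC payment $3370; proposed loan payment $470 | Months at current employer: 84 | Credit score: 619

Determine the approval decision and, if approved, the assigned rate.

Approved at 8.2%

Credit score 619 ≥ 587 (meets minimum)
LTV = 29,000/45,000 = 64.4% ≤ 90%
Total monthly debts = (555 + 3,370 + 470) = 4,395. DTI: 4,395 ÷ 10,650 = 41.3%, within the 43% cap
Employment 84 ≥ 18 months
All requirements met. Score 619 falls in the 587–632 tier → 8.2%.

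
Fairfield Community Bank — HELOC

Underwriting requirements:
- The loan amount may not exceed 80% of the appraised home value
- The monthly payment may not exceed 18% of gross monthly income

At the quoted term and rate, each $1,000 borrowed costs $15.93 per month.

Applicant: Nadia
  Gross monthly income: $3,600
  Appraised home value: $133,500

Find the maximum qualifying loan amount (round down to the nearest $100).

Payment cap: 18% × $3,600 = $648/month.
At $15.93 per $1,000, that supports 648/15.93 × 1,000 ≈ $40,677 → $40,600.
LTV cap: 80% × $133,500 = $106,800 → $106,800.
Binding constraint: payment-to-income.

$40,600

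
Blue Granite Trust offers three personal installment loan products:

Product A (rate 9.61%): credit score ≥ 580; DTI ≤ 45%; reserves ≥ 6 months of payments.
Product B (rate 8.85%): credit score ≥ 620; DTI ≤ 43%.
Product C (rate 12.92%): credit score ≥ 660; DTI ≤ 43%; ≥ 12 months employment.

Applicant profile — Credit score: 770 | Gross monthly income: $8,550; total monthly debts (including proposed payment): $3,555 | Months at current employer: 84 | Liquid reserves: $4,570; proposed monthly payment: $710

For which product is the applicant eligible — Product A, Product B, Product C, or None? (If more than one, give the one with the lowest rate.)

Product B

DTI = 3,555/8,550 = 41.6%.
Reserves = 4,570/710 = 6.4 months.
Product A: score 770 ≥ 580; DTI 41.6% ≤ 45%; reserves 6.4 ≥ 6 mo → qualifies.
Product B: score 770 ≥ 620; DTI 41.6% ≤ 43% → qualifies.
Product C: score 770 ≥ 660; DTI 41.6% ≤ 43%; employment 84 ≥ 12 mo → qualifies.
Qualifying: Product A, Product B, Product C. Lowest rate is 8.85% → Product B.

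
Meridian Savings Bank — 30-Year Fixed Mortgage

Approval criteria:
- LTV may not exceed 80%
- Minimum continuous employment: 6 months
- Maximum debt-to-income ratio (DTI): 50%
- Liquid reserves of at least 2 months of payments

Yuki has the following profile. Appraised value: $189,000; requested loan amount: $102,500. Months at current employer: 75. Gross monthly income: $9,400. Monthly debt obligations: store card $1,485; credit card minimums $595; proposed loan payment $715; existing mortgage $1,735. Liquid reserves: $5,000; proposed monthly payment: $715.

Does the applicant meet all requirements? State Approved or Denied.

Approved

Loan-to-value = 102,500/189,000 = 54.2% — pass (80% max)
Employment 75 ≥ 6 months
Total monthly debts = (1,485 + 595 + 715 + 1,735) = 4,530. Debt-to-income = 4,530/9,400 = 48.2% — meets 50% limit
Reserves: 5,000 ÷ 715 = 7.0 months (meets 2-month minimum)
All criteria satisfied.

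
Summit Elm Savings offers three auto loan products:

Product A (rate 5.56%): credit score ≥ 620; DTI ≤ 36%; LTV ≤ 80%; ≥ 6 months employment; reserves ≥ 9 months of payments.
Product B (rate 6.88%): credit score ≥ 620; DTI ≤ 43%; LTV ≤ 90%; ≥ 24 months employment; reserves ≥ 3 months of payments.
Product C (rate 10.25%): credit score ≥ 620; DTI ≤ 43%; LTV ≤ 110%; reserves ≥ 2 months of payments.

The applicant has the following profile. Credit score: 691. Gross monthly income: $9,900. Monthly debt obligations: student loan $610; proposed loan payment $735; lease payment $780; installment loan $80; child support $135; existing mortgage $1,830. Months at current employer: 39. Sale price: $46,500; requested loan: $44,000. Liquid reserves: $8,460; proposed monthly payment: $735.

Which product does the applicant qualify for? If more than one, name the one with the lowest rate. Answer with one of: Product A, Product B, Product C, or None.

Total debts = (610 + 735 + 780 + 80 + 135 + 1,830) = 4,170; DTI = 4,170/9,900 = 42.1%.
LTV = 44,000/46,500 = 94.6%.
Reserves = 8,460/735 = 11.5 months.
Product A: score 691 ≥ 620; DTI 42.1% > 36%; LTV 94.6% > 80%; employment 39 ≥ 6 mo; reserves 11.5 ≥ 9 mo → does not qualify.
Product B: score 691 ≥ 620; DTI 42.1% ≤ 43%; LTV 94.6% > 90%; employment 39 ≥ 24 mo; reserves 11.5 ≥ 3 mo → does not qualify.
Product C: score 691 ≥ 620; DTI 42.1% ≤ 43%; LTV 94.6% ≤ 110%; reserves 11.5 ≥ 2 mo → qualifies.

Product C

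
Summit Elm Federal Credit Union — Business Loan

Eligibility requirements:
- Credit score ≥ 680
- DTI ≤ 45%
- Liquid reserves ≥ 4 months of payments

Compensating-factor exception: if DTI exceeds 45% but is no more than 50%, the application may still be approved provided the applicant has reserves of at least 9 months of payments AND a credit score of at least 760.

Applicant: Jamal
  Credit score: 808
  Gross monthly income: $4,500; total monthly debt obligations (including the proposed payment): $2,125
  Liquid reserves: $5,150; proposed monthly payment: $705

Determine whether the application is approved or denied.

Denied

Credit score 808 ≥ 680 (meets base)
DTI: 2,125 ÷ 4,500 = 47.2%, over the 45% base limit.
Reserves: 5,150 ÷ 705 = 7.3 months (meets 4-month minimum)
47.2% falls in the override range (45%–50%), so the compensating-factor test applies.
Reserves 7.3 < 9 months; credit score 808 ≥ 760.
Compensating-factor requirement not fully met.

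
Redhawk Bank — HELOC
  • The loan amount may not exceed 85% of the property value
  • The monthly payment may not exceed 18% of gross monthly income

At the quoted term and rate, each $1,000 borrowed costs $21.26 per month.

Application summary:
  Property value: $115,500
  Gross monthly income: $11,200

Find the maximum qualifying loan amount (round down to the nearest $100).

$94,800

Payment cap: 18% × $11,200 = $2,016/month.
At $21.26 per $1,000, that supports 2,016/21.26 × 1,000 ≈ $94,825 → $94,800.
LTV cap: 85% × $115,500 = $98,175 → $98,100.
Binding constraint: payment-to-income.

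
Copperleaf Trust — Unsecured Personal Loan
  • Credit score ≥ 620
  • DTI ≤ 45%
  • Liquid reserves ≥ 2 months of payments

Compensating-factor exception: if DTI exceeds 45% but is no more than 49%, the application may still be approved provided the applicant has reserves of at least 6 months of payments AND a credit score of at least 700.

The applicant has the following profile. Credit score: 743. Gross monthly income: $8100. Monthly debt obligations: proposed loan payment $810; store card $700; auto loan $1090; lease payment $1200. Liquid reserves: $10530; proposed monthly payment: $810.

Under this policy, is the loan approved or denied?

Credit score 743 ≥ 620 (meets base)
Total debts = (810 + 700 + 1,090 + 1,200) = 3,800. DTI: 3,800 ÷ 8,100 = 46.9%, over the 45% base limit.
Liquid reserves cover 10,530/810 = 13.0 months — ≥ 2 required
DTI 46.9% is within the 45%–49% exception band; checking compensating factors.
Reserves 13.0 ≥ 6 months; credit score 743 ≥ 700.
Both compensating conditions met → exception applies.

Approved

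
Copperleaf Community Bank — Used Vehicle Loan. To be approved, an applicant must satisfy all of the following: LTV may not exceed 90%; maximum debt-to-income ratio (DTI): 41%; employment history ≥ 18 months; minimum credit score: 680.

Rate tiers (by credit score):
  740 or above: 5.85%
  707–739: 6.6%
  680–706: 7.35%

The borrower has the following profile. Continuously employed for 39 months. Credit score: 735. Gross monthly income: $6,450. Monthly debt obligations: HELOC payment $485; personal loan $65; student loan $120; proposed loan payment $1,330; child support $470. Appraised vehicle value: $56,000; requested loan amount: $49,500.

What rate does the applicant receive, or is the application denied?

Credit score 735 ≥ 680 (meets minimum)
Employment 39 ≥ 18 months
LTV: 49,500 ÷ 56,000 = 88.4%, within 90% cap
Total monthly debts = (485 + 65 + 120 + 1,330 + 470) = 2,470. DTI = 2,470/6,450 = 38.3% ≤ 41%
All requirements met. Score 735 falls in the 707–739 tier → 6.6%.

Approved at 6.6%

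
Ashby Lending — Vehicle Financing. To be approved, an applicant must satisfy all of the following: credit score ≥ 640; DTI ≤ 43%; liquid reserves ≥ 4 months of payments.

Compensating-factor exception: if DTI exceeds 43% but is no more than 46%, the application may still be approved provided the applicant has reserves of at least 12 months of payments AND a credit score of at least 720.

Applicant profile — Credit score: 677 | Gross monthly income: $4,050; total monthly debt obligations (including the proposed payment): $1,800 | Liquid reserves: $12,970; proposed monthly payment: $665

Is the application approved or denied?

Denied

Credit score 677 ≥ 640 (meets base)
DTI: 1,800 ÷ 4,050 = 44.4%, over the 43% base limit.
Reserves: 12,970 ÷ 665 = 19.5 months (meets 4-month minimum)
44.4% falls in the override range (43%–46%), so the compensating-factor test applies.
Override check — reserves: 19.5 mo (ok); score: 677 (below 720).
Compensating-factor requirement not fully met.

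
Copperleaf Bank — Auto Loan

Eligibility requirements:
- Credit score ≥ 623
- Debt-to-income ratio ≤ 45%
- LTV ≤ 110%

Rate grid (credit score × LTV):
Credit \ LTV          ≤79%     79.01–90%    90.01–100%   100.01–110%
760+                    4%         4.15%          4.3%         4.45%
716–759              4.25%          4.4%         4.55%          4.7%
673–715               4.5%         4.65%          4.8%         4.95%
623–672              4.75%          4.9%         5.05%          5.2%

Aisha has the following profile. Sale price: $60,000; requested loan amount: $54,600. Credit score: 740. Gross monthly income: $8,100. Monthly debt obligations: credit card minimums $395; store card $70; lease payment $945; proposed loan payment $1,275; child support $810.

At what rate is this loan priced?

4.55%

Credit score 740 ≥ 623; Total monthly debts = (395 + 70 + 945 + 1,275 + 810) = 3,495. DTI = 3,495/8,100 = 43.1% ≤ 45%
Loan-to-value = 54,600/60,000 = 91% — pass (110% max)
Score 740 is in the 716–759 band; LTV 91% is in the 90.01–100% band → 4.55%.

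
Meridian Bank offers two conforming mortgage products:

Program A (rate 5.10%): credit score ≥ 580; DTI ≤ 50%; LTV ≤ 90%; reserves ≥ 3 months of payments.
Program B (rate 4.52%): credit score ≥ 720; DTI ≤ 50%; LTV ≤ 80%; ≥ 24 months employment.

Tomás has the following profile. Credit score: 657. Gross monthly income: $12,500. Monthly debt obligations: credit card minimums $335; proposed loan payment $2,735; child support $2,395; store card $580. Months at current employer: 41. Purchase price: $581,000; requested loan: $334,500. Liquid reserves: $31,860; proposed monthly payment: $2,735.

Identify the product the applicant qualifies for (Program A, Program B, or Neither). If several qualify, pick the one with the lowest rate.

Total debts = (335 + 2,735 + 2,395 + 580) = 6,045; DTI = 6,045/12,500 = 48.4%.
LTV = 334,500/581,000 = 57.6%.
Reserves = 31,860/2,735 = 11.6 months.
Program A: score 657 ≥ 580; DTI 48.4% ≤ 50%; LTV 57.6% ≤ 90%; reserves 11.6 ≥ 3 mo → qualifies.
Program B: score 657 < 720; DTI 48.4% ≤ 50%; LTV 57.6% ≤ 80%; employment 41 ≥ 24 mo → does not qualify.

Program A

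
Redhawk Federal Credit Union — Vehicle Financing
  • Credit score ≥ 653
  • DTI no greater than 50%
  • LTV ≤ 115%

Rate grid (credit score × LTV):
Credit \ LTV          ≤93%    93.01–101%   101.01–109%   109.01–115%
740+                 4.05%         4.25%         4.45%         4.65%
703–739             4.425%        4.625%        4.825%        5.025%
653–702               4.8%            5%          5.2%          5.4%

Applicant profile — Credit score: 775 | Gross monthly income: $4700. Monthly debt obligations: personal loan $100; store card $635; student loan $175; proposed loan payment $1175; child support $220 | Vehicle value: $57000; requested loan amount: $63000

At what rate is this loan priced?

Credit score 775 ≥ 653; Total monthly debts = (100 + 635 + 175 + 1,175 + 220) = 2,305. DTI = 2,305/4,700 = 49% ≤ 50%
LTV: 63,000 ÷ 57,000 = 110.5%, within 115% cap
Credit 775 → row 740+; LTV 110.5% → column 109.01–115%. Grid cell → 4.65%.

4.65%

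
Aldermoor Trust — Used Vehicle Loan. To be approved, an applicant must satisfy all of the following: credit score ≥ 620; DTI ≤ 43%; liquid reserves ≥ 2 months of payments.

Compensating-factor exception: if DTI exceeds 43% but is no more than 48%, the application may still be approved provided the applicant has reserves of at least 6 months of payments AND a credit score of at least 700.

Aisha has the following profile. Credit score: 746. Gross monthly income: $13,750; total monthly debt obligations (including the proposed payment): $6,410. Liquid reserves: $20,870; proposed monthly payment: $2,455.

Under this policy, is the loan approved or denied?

Approved

Credit score 746 ≥ 620 (meets base)
DTI = 6,410/13,750 = 46.6% > 43% — standard DTI limit exceeded.
Reserves: 20,870 ÷ 2,455 = 8.5 months (meets 2-month minimum)
46.6% falls in the override range (43%–48%), so the compensating-factor test applies.
Override check — reserves: 8.5 mo (ok); score: 746 (ok).
Both override conditions satisfied; DTI exception granted.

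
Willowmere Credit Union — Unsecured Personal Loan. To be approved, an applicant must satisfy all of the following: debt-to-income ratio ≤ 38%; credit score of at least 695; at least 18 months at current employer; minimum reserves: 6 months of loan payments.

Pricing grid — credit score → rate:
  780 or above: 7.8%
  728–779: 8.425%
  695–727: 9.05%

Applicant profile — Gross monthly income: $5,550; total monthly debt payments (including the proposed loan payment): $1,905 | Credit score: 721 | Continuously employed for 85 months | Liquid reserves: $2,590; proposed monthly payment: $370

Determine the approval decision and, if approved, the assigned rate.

Credit score 721 ≥ 695 (meets minimum)
Reserves = 2,590/370 = 7.0 months ≥ 6
DTI: 1,905 ÷ 5,550 = 34.3%, within the 38% cap
Employment 85 ≥ 18 months
All requirements met. Score 721 falls in the 695–727 tier → 9.05%.

Approved at 9.05%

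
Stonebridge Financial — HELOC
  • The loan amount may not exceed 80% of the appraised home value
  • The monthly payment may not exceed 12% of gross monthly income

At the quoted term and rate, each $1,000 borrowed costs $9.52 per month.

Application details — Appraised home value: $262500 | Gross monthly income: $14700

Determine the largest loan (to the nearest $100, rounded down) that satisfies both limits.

$185,200

Payment cap: 12% × $14,700 = $1,764/month.
At $9.52 per $1,000, that supports 1,764/9.52 × 1,000 ≈ $185,294 → $185,200.
LTV cap: 80% × $262,500 = $210,000 → $210,000.
Binding constraint: payment-to-income.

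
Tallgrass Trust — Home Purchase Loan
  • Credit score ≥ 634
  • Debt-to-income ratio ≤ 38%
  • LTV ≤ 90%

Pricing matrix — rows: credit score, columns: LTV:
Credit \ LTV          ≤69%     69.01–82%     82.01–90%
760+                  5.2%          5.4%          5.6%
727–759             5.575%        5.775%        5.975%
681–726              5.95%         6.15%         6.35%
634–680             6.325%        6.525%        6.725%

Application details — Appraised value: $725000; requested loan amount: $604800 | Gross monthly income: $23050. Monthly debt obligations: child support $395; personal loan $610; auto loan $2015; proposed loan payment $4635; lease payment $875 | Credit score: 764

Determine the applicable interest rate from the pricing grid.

5.6%

Credit score 764 ≥ 634; Total monthly debts = (395 + 610 + 2,015 + 4,635 + 875) = 8,530. DTI: 8,530 ÷ 23,050 = 37%, within the 38% cap
LTV: 604,800 ÷ 725,000 = 83.4%, within 90% cap
Score 764 is in the 760+ band; LTV 83.4% is in the 82.01–90% band → 5.6%.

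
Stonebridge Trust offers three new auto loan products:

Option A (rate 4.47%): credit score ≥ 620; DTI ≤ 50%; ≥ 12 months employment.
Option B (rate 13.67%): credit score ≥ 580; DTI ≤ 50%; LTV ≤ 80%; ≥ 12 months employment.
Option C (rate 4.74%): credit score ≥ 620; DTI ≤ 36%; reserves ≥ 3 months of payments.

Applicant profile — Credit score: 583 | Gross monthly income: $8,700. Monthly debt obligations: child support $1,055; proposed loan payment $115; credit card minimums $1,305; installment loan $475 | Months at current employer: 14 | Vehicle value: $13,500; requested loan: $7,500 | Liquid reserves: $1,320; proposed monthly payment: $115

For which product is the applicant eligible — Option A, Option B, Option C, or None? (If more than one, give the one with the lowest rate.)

Total debts = (1,055 + 115 + 1,305 + 475) = 2,950; DTI = 2,950/8,700 = 33.9%.
LTV = 7,500/13,500 = 55.6%.
Reserves = 1,320/115 = 11.5 months.
Option A: score 583 < 620; DTI 33.9% ≤ 50%; employment 14 ≥ 12 mo → does not qualify.
Option B: score 583 ≥ 580; DTI 33.9% ≤ 50%; LTV 55.6% ≤ 80%; employment 14 ≥ 12 mo → qualifies.
Option C: score 583 < 620; DTI 33.9% ≤ 36%; reserves 11.5 ≥ 3 mo → does not qualify.

Option B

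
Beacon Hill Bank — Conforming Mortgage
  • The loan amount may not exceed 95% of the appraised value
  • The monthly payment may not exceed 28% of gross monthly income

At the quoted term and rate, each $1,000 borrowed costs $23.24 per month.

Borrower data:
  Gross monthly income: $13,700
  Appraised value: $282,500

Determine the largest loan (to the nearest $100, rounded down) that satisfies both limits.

Payment cap: 28% × $13,700 = $3,836/month.
At $23.24 per $1,000, that supports 3,836/23.24 × 1,000 ≈ $165,060 → $165,000.
LTV cap: 95% × $282,500 = $268,375 → $268,300.
Binding constraint: payment-to-income.

$165,000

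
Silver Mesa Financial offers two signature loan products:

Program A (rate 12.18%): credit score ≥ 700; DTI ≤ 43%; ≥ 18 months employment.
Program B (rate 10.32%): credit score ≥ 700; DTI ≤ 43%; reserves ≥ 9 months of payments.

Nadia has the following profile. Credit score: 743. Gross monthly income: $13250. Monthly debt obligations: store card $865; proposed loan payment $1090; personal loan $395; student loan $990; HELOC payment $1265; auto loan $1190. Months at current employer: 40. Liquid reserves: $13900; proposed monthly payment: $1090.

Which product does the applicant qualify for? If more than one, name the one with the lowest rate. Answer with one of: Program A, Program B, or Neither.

Total debts = (865 + 1,090 + 395 + 990 + 1,265 + 1,190) = 5,795; DTI = 5,795/13,250 = 43.7%.
Reserves = 13,900/1,090 = 12.8 months.
Program A: score 743 ≥ 700; DTI 43.7% > 43%; employment 40 ≥ 18 mo → does not qualify.
Program B: score 743 ≥ 700; DTI 43.7% > 43%; reserves 12.8 ≥ 9 mo → does not qualify.

Neither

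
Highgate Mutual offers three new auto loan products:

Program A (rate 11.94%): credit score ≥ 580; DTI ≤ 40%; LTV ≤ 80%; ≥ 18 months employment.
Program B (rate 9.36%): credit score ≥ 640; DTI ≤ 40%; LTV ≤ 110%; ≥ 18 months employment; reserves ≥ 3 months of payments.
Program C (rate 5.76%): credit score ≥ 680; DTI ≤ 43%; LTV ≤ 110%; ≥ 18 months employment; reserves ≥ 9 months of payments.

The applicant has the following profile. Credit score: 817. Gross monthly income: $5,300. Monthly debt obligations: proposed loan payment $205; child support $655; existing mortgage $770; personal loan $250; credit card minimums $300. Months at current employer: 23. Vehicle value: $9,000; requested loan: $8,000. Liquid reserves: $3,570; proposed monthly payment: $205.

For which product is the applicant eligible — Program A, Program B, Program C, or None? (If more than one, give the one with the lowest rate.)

Program C

Total debts = (205 + 655 + 770 + 250 + 300) = 2,180; DTI = 2,180/5,300 = 41.1%.
LTV = 8,000/9,000 = 88.9%.
Reserves = 3,570/205 = 17.4 months.
Program A: score 817 ≥ 580; DTI 41.1% > 40%; LTV 88.9% > 80%; employment 23 ≥ 18 mo → does not qualify.
Program B: score 817 ≥ 640; DTI 41.1% > 40%; LTV 88.9% ≤ 110%; employment 23 ≥ 18 mo; reserves 17.4 ≥ 3 mo → does not qualify.
Program C: score 817 ≥ 680; DTI 41.1% ≤ 43%; LTV 88.9% ≤ 110%; employment 23 ≥ 18 mo; reserves 17.4 ≥ 9 mo → qualifies.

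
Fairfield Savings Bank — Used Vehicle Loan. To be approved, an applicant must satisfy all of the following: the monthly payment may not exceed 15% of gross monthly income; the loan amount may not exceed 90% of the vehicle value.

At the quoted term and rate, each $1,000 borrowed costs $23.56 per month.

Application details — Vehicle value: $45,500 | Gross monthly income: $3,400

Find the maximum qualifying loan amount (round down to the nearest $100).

Payment cap: 15% × $3,400 = $510/month.
At $23.56 per $1,000, that supports 510/23.56 × 1,000 ≈ $21,646 → $21,600.
LTV cap: 90% × $45,500 = $40,950 → $40,900.
Binding constraint: payment-to-income.

$21,600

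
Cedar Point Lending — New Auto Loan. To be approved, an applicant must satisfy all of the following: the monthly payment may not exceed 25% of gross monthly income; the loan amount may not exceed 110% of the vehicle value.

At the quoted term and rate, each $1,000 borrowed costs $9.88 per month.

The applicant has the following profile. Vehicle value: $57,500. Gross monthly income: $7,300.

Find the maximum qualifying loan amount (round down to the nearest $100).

Payment cap: 25% × $7,300 = $1,825/month.
At $9.88 per $1,000, that supports 1,825/9.88 × 1,000 ≈ $184,716 → $184,700.
LTV cap: 110% × $57,500 = $63,250 → $63,200.
Binding constraint: loan-to-value.

$63,200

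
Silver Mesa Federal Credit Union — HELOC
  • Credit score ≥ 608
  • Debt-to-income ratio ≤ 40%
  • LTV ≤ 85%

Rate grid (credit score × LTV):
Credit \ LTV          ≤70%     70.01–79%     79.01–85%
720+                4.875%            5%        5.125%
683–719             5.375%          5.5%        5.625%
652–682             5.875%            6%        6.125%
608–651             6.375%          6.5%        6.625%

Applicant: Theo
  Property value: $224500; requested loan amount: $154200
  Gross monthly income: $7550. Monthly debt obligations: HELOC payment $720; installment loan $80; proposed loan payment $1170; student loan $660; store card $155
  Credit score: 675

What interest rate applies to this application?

5.875%

Credit score 675 ≥ 608; Total monthly debts = (720 + 80 + 1,170 + 660 + 155) = 2,785. DTI = 2,785/7,550 = 36.9% ≤ 40%
Loan-to-value = 154,200/224,500 = 68.7% — pass (85% max)
Credit 675 → row 652–682; LTV 68.7% → column ≤70%. Grid cell → 5.875%.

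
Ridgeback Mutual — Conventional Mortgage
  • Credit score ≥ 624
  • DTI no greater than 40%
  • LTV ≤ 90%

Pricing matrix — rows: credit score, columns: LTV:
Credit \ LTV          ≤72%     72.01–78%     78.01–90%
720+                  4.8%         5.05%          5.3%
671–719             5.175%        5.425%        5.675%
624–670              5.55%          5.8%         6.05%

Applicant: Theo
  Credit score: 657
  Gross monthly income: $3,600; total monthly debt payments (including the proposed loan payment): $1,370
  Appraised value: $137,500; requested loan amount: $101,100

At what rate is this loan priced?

Credit score 657 ≥ 624; DTI = 1,370/3,600 = 38.1% ≤ 40%
LTV = 101,100/137,500 = 73.5% ≤ 90%
Score 657 is in the 624–670 band; LTV 73.5% is in the 72.01–78% band → 5.8%.

5.8%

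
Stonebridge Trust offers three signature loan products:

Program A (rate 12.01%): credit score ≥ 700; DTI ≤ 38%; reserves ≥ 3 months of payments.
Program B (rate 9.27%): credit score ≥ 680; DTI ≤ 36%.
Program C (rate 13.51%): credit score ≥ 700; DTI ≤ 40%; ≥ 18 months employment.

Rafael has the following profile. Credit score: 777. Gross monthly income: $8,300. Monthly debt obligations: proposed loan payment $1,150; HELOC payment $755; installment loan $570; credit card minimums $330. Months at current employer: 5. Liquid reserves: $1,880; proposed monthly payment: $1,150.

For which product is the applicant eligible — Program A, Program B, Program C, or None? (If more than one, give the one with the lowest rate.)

Total debts = (1,150 + 755 + 570 + 330) = 2,805; DTI = 2,805/8,300 = 33.8%.
Reserves = 1,880/1,150 = 1.6 months.
Program A: score 777 ≥ 700; DTI 33.8% ≤ 38%; reserves 1.6 < 3 mo → does not qualify.
Program B: score 777 ≥ 680; DTI 33.8% ≤ 36% → qualifies.
Program C: score 777 ≥ 700; DTI 33.8% ≤ 40%; employment 5 < 18 mo → does not qualify.

Program B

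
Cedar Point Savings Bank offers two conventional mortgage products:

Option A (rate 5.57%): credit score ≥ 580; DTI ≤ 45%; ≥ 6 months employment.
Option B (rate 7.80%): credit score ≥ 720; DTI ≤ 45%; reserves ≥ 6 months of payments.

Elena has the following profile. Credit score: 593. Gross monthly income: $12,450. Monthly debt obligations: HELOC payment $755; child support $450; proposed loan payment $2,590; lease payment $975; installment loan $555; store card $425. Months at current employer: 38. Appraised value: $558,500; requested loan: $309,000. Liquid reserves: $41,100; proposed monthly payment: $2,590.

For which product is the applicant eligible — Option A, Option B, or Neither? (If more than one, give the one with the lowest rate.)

Neither

Total debts = (755 + 450 + 2,590 + 975 + 555 + 425) = 5,750; DTI = 5,750/12,450 = 46.2%.
LTV = 309,000/558,500 = 55.3%.
Reserves = 41,100/2,590 = 15.9 months.
Option A: score 593 ≥ 580; DTI 46.2% > 45%; employment 38 ≥ 6 mo → does not qualify.
Option B: score 593 < 720; DTI 46.2% > 45%; reserves 15.9 ≥ 6 mo → does not qualify.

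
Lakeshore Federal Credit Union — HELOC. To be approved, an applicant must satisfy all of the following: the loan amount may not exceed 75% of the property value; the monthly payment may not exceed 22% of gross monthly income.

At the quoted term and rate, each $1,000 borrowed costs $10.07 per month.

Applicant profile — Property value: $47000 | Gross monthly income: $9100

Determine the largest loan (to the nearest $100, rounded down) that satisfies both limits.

Payment cap: 22% × $9,100 = $2,002/month.
At $10.07 per $1,000, that supports 2,002/10.07 × 1,000 ≈ $198,808 → $198,800.
LTV cap: 75% × $47,000 = $35,250 → $35,200.
Binding constraint: loan-to-value.

$35,200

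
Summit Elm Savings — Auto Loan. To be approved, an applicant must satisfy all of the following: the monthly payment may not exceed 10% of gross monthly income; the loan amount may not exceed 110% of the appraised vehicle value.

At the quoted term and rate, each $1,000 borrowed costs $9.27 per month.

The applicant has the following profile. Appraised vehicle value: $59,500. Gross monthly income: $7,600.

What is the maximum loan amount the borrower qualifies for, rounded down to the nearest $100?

Payment cap: 10% × $7,600 = $760/month.
At $9.27 per $1,000, that supports 760/9.27 × 1,000 ≈ $81,984 → $81,900.
LTV cap: 110% × $59,500 = $65,450 → $65,400.
Binding constraint: loan-to-value.

$65,400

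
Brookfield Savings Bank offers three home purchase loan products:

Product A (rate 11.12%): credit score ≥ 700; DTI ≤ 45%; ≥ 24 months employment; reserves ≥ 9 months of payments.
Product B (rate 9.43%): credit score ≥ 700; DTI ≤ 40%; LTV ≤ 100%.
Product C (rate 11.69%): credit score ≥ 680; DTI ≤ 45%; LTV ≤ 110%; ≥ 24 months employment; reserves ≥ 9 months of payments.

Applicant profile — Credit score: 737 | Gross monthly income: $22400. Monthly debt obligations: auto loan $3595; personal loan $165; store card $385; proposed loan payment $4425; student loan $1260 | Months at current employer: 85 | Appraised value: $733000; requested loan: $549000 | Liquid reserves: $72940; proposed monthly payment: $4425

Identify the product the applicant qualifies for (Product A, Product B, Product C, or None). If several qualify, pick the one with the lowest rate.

Total debts = (3,595 + 165 + 385 + 4,425 + 1,260) = 9,830; DTI = 9,830/22,400 = 43.9%.
LTV = 549,000/733,000 = 74.9%.
Reserves = 72,940/4,425 = 16.5 months.
Product A: score 737 ≥ 700; DTI 43.9% ≤ 45%; employment 85 ≥ 24 mo; reserves 16.5 ≥ 9 mo → qualifies.
Product B: score 737 ≥ 700; DTI 43.9% > 40%; LTV 74.9% ≤ 100% → does not qualify.
Product C: score 737 ≥ 680; DTI 43.9% ≤ 45%; LTV 74.9% ≤ 110%; employment 85 ≥ 24 mo; reserves 16.5 ≥ 9 mo → qualifies.
Qualifying: Product A, Product C. Lowest rate is 11.12% → Product A.

Product A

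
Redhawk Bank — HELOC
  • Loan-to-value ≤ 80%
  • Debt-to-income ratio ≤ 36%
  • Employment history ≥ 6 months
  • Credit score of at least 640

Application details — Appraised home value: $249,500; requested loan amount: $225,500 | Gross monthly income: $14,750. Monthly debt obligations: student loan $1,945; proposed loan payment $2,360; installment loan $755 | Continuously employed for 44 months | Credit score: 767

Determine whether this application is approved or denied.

LTV = 225,500/249,500 = 90.4% > 80%
Total monthly debts = (1,945 + 2,360 + 755) = 5,060. DTI: 5,060 ÷ 14,750 = 34.3%, within the 36% cap
Employment 44 ≥ 6 months
Credit score 767 ≥ 640 (meets)
Fails on LTV.

Denied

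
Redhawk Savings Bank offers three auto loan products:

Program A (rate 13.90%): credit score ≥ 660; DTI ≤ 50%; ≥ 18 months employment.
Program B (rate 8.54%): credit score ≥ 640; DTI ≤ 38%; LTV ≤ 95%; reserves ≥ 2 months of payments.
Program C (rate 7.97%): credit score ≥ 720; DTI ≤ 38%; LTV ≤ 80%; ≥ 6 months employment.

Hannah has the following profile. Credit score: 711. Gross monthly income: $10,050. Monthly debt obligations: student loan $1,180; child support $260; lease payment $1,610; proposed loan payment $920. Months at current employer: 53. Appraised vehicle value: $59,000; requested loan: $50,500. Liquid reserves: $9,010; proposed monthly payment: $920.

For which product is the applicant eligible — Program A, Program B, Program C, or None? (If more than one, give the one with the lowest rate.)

Program A

Total debts = (1,180 + 260 + 1,610 + 920) = 3,970; DTI = 3,970/10,050 = 39.5%.
LTV = 50,500/59,000 = 85.6%.
Reserves = 9,010/920 = 9.8 months.
Program A: score 711 ≥ 660; DTI 39.5% ≤ 50%; employment 53 ≥ 18 mo → qualifies.
Program B: score 711 ≥ 640; DTI 39.5% > 38%; LTV 85.6% ≤ 95%; reserves 9.8 ≥ 2 mo → does not qualify.
Program C: score 711 < 720; DTI 39.5% > 38%; LTV 85.6% > 80%; employment 53 ≥ 6 mo → does not qualify.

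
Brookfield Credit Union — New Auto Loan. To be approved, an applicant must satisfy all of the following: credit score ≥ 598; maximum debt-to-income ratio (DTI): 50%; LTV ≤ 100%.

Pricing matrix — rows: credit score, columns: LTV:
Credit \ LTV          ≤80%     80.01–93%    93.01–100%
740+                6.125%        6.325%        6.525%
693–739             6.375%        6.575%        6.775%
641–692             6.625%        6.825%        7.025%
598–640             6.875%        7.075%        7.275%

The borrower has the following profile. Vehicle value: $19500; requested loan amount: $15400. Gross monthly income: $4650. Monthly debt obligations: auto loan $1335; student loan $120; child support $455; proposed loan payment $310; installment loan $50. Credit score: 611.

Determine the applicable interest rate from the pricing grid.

6.875%

Credit score 611 ≥ 598; Total monthly debts = (1,335 + 120 + 455 + 310 + 50) = 2,270. DTI = 2,270/4,650 = 48.8% ≤ 50%
LTV: 15,400 ÷ 19,500 = 79%, within 100% cap
Credit 611 → row 598–640; LTV 79% → column ≤80%. Grid cell → 6.875%.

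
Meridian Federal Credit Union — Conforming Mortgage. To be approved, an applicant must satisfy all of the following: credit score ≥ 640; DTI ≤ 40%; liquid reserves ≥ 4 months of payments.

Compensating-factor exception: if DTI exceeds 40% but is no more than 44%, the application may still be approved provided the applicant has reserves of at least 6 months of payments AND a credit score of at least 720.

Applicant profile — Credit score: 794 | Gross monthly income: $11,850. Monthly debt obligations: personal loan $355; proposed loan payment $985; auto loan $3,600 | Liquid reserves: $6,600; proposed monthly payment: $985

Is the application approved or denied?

Approved

Credit score 794 ≥ 640 (meets base)
Total debts = (355 + 985 + 3,600) = 4,940. DTI = 4,940/11,850 = 41.7% > 40% — standard DTI limit exceeded.
Reserves: 6,600 ÷ 985 = 6.7 months (meets 4-month minimum)
41.7% falls in the override range (40%–44%), so the compensating-factor test applies.
Override check — reserves: 6.7 mo (ok); score: 794 (ok).
Both override conditions satisfied; DTI exception granted.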